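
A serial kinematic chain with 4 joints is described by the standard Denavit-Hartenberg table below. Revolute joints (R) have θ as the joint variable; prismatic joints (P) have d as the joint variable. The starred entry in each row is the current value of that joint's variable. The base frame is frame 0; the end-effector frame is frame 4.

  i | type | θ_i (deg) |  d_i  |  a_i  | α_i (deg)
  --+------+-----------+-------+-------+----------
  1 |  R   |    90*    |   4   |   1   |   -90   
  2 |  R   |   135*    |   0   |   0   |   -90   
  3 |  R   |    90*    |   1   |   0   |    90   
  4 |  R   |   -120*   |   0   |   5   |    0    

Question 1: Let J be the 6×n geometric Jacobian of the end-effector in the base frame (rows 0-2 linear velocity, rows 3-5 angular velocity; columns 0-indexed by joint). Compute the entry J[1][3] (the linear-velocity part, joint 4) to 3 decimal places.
1.768

axis z_3 = (-0.0000,-0.7071,-0.7071); lever o_n−o_3 = (-2.5000,3.0619,-3.0619)
cross product → J_v[:, 3] = (4.3301,1.7678,-1.7678)
J_ω[:, 3] = z_3
entry J[1][3] = 1.7678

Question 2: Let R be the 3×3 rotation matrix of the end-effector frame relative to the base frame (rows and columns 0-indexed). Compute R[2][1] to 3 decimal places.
-0.354

End-effector y-axis (col 1 of R) = (0.8660,0.3536,-0.3536)
R[2][1] = -0.3536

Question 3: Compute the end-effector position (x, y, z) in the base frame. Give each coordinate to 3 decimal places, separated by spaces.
-2.500 3.355 1.645

after link 1: o_1 = (0.0000, 1.0000, 4.0000)
after link 2: o_2 = (0.0000, 1.0000, 4.0000)
after link 3: o_3 = (-0.0000, 0.2929, 4.7071)
after link 4: o_4 = (-2.5000, 3.3548, 1.6452)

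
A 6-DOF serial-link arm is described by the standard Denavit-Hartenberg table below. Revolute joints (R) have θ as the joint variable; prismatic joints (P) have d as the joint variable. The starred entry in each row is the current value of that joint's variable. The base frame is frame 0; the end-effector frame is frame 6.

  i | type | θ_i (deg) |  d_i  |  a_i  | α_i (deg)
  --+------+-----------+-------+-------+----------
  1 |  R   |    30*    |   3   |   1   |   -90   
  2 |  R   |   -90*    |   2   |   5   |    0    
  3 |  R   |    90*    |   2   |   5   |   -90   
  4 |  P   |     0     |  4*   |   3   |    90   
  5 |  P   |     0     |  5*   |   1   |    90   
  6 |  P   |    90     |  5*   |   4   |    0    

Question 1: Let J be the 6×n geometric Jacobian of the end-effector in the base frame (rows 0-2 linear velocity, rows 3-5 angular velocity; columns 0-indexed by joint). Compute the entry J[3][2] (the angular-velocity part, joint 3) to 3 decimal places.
-0.500

axis z_2 = (-0.5000,0.8660,0.0000); lever o_n−o_2 = (2.2942,14.0263,1.0000)
cross product → J_v[:, 2] = (0.8660,0.5000,-9.0000)
J_ω[:, 2] = z_2
entry J[3][2] = -0.5000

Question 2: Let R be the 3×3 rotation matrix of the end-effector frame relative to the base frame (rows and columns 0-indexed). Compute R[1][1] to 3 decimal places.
-0.500

End-effector y-axis (col 1 of R) = (-0.8660,-0.5000,0.0000)
R[1][1] = -0.5000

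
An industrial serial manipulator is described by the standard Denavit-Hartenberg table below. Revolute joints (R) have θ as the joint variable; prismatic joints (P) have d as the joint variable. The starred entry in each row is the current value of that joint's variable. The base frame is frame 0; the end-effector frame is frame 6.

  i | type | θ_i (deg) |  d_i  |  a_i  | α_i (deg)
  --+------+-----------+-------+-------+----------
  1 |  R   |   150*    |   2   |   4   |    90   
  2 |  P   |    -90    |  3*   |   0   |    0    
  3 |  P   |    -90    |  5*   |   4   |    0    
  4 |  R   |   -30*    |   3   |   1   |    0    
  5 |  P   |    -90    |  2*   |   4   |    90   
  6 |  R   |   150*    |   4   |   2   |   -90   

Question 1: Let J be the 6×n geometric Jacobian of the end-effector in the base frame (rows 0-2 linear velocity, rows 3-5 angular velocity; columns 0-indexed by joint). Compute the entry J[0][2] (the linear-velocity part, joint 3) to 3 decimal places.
0.500

prismatic axis z_2 = (0.5000,0.8660,0.0000)
J_v[:, 2] = z_2; J_ω[:, 2] = (0,0,0)
entry J[0][2] = 0.5000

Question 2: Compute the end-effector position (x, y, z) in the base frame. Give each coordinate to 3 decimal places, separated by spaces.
after link 1: o_1 = (-3.4641, 2.0000, 2.0000)
after link 2: o_2 = (-1.9641, 4.5981, 2.0000)
after link 3: o_3 = (4.0000, 6.9282, 2.0000)
after link 4: o_4 = (6.2500, 9.0933, 2.5000)
after link 5: o_5 = (5.5179, 11.8253, 5.9641)
after link 6: o_6 = (3.7679, 13.9904, 2.4641)

3.768 13.990 2.464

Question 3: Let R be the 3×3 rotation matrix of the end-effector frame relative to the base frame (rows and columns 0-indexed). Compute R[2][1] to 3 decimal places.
0.500

End-effector y-axis (col 1 of R) = (0.7500,-0.4330,0.5000)
R[2][1] = 0.5000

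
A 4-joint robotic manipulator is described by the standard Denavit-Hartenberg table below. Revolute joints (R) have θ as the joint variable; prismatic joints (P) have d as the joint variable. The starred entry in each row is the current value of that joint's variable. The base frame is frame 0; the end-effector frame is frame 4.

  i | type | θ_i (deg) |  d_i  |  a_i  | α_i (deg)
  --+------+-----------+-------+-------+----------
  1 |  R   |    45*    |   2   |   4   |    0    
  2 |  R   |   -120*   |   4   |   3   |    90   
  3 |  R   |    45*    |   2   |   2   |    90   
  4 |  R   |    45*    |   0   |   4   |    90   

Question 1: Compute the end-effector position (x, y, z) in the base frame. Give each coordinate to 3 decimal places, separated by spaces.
-0.175 -4.617 9.414

after link 1: o_1 = (2.8284, 2.8284, 2.0000)
after link 2: o_2 = (3.6049, -0.0694, 6.0000)
after link 3: o_3 = (2.0391, -1.9530, 7.4142)
after link 4: o_4 = (-0.1754, -4.6169, 9.4142)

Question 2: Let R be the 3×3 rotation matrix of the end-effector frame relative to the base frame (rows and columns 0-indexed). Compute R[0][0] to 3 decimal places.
End-effector x-axis (col 0 of R) = (-0.5536,-0.6660,0.5000)
R[0][0] = -0.5536

-0.554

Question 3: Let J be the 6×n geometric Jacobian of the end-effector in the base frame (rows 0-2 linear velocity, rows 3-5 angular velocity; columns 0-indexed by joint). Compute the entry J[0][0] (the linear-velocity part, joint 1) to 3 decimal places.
4.617

axis z_0 = ẑ; lever o_n−o_0 = (-0.1754,-4.6169,9.4142)
cross product → J_v[:, 0] = (4.6169,-0.1754,0.0000)
J_ω[:, 0] = z_0
entry J[0][0] = 4.6169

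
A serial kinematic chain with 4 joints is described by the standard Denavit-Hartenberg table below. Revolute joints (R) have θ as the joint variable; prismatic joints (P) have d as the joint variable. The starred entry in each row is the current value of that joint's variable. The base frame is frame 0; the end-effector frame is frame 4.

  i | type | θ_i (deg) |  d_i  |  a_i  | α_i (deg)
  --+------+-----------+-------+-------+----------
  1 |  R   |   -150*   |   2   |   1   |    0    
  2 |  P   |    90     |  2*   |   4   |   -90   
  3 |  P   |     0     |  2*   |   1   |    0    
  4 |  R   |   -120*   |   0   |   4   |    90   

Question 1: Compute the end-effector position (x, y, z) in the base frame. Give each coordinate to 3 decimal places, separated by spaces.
2.366 -2.098 7.464

after link 1: o_1 = (-0.8660, -0.5000, 2.0000)
after link 2: o_2 = (1.1340, -3.9641, 4.0000)
after link 3: o_3 = (3.3660, -3.8301, 4.0000)
after link 4: o_4 = (2.3660, -2.0981, 7.4641)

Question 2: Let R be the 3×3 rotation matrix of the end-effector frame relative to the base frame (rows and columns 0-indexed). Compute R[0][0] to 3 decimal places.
End-effector x-axis (col 0 of R) = (-0.2500,0.4330,0.8660)
R[0][0] = -0.2500

-0.250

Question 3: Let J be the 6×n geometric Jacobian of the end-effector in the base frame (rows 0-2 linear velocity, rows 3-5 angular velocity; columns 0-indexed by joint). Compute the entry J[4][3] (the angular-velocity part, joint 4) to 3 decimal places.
0.500

axis z_3 = (0.8660,0.5000,0.0000); lever o_n−o_3 = (-1.0000,1.7321,3.4641)
cross product → J_v[:, 3] = (1.7321,-3.0000,2.0000)
J_ω[:, 3] = z_3
entry J[4][3] = 0.5000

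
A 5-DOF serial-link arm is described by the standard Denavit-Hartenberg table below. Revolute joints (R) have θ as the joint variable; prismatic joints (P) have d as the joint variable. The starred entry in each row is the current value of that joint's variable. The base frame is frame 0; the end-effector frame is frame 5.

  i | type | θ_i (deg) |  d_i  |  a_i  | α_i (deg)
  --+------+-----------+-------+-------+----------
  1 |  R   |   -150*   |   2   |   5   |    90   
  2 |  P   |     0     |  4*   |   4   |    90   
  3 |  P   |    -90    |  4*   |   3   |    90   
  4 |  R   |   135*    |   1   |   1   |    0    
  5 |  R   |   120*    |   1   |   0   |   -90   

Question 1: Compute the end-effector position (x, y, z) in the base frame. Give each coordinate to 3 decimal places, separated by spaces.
after link 1: o_1 = (-4.3301, -2.5000, 2.0000)
after link 2: o_2 = (-9.7942, -1.0359, 2.0000)
after link 3: o_3 = (-8.2942, -3.6340, -2.0000)
after link 4: o_4 = (-7.7818, -2.5216, -2.7071)
after link 5: o_5 = (-6.9157, -2.0216, -2.7071)

-6.916 -2.022 -2.707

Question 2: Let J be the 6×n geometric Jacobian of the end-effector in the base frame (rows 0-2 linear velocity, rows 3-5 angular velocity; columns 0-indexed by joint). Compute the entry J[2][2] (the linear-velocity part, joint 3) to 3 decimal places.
prismatic axis z_2 = (-0.0000,0.0000,-1.0000)
J_v[:, 2] = z_2; J_ω[:, 2] = (0,0,0)
entry J[2][2] = -1.0000

-1.000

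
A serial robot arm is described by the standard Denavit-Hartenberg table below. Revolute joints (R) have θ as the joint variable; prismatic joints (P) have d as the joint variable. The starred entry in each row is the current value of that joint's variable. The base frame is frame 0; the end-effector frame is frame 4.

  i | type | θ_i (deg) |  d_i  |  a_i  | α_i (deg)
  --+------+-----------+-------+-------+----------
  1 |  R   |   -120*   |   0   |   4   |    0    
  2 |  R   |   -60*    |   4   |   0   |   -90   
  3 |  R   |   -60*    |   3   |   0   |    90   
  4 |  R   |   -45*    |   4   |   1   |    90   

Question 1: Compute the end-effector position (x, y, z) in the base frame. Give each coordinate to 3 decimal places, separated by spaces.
after link 1: o_1 = (-2.0000, -3.4641, 0.0000)
after link 2: o_2 = (-2.0000, -3.4641, 4.0000)
after link 3: o_3 = (-2.0000, -6.4641, 4.0000)
after link 4: o_4 = (1.1105, -5.7570, 6.6124)

1.111 -5.757 6.612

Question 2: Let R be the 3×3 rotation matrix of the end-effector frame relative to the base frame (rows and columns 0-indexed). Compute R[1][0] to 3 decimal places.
0.707

End-effector x-axis (col 0 of R) = (-0.3536,0.7071,0.6124)
R[1][0] = 0.7071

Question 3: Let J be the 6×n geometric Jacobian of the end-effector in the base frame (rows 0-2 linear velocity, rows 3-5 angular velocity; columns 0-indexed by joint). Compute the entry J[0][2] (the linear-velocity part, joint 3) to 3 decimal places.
-2.612

axis z_2 = (0.0000,-1.0000,0.0000); lever o_n−o_2 = (3.1105,-2.2929,2.6124)
cross product → J_v[:, 2] = (-2.6124,-0.0000,3.1105)
J_ω[:, 2] = z_2
entry J[0][2] = -2.6124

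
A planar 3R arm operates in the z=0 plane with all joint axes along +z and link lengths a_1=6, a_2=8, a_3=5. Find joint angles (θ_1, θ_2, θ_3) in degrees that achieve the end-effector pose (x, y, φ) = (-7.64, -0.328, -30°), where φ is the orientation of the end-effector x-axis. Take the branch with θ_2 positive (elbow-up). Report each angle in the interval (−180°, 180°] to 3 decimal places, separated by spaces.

135.001 59.999 135.000

wrist centre = target − a_3·(cos φ, sin φ) = (-11.9701, 2.1720)
cos θ_2 = (148.0015−6²−8²)/(2·6·8) = 0.5000; θ_2 = 59.9989° (elbow-up)
β = atan2(2.1720,-11.9701) = 169.7155°; ψ = atan2(6.9281,10.0001) = 34.7144°
θ_1 = β − ψ = 135.0011°
θ_3 = φ − θ_1 − θ_2 = 134.9999° (wrapped to (-180°,180°])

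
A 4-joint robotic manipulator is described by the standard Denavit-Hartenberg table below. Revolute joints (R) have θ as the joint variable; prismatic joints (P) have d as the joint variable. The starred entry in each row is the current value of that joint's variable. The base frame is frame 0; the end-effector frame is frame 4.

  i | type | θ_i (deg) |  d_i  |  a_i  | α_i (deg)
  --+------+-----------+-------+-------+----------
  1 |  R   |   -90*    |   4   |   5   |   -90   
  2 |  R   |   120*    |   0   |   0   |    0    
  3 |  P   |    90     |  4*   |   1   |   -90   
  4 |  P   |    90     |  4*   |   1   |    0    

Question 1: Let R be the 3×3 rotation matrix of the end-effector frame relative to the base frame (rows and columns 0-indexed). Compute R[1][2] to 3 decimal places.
-0.500

End-effector z-axis (col 2 of R) = (0.0000,-0.5000,0.8660)
R[1][2] = -0.5000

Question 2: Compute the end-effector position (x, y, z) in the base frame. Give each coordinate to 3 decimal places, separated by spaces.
after link 1: o_1 = (0.0000, -5.0000, 4.0000)
after link 2: o_2 = (0.0000, -5.0000, 4.0000)
after link 3: o_3 = (4.0000, -4.1340, 4.5000)
after link 4: o_4 = (3.0000, -6.1340, 7.9641)

3.000 -6.134 7.964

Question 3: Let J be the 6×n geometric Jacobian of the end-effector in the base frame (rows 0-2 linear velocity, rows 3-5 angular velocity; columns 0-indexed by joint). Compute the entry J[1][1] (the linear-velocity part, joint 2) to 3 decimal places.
-3.964

axis z_1 = (1.0000,0.0000,0.0000); lever o_n−o_1 = (3.0000,-1.1340,3.9641)
cross product → J_v[:, 1] = (0.0000,-3.9641,-1.1340)
J_ω[:, 1] = z_1
entry J[1][1] = -3.9641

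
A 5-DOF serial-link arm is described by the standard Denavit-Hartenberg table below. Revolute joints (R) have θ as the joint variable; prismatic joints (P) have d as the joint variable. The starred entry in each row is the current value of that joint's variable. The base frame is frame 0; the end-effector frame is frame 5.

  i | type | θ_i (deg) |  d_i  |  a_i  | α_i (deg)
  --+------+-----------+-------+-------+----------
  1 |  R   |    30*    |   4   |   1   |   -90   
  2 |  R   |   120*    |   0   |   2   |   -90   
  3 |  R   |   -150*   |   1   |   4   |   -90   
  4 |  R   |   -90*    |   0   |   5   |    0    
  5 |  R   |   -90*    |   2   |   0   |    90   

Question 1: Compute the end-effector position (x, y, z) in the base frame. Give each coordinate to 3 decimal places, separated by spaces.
after link 1: o_1 = (0.8660, 0.5000, 4.0000)
after link 2: o_2 = (0.0000, 0.0000, 2.2679)
after link 3: o_3 = (-0.2500, 2.1651, 5.7679)
after link 4: o_4 = (-4.0000, -0.0000, 8.2679)
after link 5: o_5 = (-5.2990, 1.2500, 7.4019)

-5.299 1.250 7.402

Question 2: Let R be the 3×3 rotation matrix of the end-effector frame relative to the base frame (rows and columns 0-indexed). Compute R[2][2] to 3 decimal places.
End-effector z-axis (col 2 of R) = (0.7500,0.4330,-0.5000)
R[2][2] = -0.5000

-0.500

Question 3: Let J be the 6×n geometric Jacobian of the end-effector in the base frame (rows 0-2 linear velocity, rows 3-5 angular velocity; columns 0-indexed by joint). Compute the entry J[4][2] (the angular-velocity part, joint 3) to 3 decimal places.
-0.433

axis z_2 = (-0.7500,-0.4330,0.5000); lever o_n−o_2 = (-5.2990,1.2500,5.1340)
cross product → J_v[:, 2] = (-2.8481,1.2010,-3.2321)
J_ω[:, 2] = z_2
entry J[4][2] = -0.4330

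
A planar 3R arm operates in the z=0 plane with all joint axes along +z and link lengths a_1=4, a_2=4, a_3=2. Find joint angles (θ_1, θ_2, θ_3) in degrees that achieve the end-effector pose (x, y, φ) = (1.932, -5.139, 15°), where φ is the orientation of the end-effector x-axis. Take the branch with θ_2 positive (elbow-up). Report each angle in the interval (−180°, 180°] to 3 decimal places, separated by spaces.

wrist centre = target − a_3·(cos φ, sin φ) = (0.0001, -5.6566)
cos θ_2 = (31.9976−4²−4²)/(2·4·4) = -0.0001; θ_2 = 90.0044° (elbow-up)
β = atan2(-5.6566,0.0001) = -89.9985°; ψ = atan2(4.0000,3.9997) = 45.0022°
θ_1 = β − ψ = -135.0007°
θ_3 = φ − θ_1 − θ_2 = 59.9963° (wrapped to (-180°,180°])

-135.001 90.004 59.996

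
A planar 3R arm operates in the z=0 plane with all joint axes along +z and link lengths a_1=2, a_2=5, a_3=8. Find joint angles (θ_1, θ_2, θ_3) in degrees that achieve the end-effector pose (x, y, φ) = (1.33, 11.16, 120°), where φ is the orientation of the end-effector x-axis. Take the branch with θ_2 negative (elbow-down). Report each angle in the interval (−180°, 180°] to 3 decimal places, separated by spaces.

wrist centre = target − a_3·(cos φ, sin φ) = (5.3300, 4.2318)
cos θ_2 = (46.3170−2²−5²)/(2·2·5) = 0.8659; θ_2 = -30.0201° (elbow-down)
β = atan2(4.2318,5.3300) = 38.4481°; ψ = atan2(-2.5015,6.3293) = -21.5655°
θ_1 = β − ψ = 60.0136°
θ_3 = φ − θ_1 − θ_2 = 90.0065° (wrapped to (-180°,180°])

60.014 -30.020 90.006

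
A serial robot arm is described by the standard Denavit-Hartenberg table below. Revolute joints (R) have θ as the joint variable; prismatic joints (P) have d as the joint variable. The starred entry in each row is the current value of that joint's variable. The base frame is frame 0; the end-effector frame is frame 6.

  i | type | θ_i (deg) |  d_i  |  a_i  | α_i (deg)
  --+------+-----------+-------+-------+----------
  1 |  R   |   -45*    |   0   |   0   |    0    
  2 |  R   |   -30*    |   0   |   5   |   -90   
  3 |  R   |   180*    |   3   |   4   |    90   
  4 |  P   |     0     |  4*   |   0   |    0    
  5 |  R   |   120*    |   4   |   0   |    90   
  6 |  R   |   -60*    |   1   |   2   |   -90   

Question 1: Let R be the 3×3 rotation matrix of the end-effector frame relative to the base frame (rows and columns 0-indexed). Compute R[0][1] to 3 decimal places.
End-effector y-axis (col 1 of R) = (-0.2588,-0.9659,0.0000)
R[0][1] = -0.2588

-0.259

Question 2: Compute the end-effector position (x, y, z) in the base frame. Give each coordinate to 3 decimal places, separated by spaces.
4.381 0.518 -6.268

after link 1: o_1 = (0.0000, 0.0000, 0.0000)
after link 2: o_2 = (1.2941, -4.8296, 0.0000)
after link 3: o_3 = (3.1566, -0.1895, -0.0000)
after link 4: o_4 = (3.1566, -0.1895, -4.0000)
after link 5: o_5 = (3.1566, -0.1895, -8.0000)
after link 6: o_6 = (4.3813, 0.5176, -6.2679)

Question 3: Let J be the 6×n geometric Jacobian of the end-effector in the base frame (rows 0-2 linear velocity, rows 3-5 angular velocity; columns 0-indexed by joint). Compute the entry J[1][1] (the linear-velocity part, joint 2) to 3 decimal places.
4.381

axis z_1 = (0.0000,0.0000,1.0000); lever o_n−o_1 = (4.3813,0.5176,-6.2679)
cross product → J_v[:, 1] = (-0.5176,4.3813,0.0000)
J_ω[:, 1] = z_1
entry J[1][1] = 4.3813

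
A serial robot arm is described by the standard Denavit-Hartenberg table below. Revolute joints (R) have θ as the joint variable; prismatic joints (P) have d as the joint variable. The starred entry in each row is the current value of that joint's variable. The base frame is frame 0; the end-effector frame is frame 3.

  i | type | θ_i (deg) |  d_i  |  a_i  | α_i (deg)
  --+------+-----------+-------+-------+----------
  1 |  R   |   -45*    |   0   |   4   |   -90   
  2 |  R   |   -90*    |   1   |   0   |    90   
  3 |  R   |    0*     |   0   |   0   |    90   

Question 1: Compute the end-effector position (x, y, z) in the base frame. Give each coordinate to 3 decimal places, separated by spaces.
3.536 -2.121 0.000

after link 1: o_1 = (2.8284, -2.8284, 0.0000)
after link 2: o_2 = (3.5355, -2.1213, 0.0000)
after link 3: o_3 = (3.5355, -2.1213, 0.0000)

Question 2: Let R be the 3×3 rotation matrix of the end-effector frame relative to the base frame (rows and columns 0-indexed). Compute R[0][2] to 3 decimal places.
End-effector z-axis (col 2 of R) = (-0.7071,-0.7071,-0.0000)
R[0][2] = -0.7071

-0.707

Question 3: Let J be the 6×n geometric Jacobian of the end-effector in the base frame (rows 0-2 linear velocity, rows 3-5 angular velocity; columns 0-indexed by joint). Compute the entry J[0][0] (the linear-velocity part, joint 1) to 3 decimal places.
axis z_0 = ẑ; lever o_n−o_0 = (3.5355,-2.1213,0.0000)
cross product → J_v[:, 0] = (2.1213,3.5355,-0.0000)
J_ω[:, 0] = z_0
entry J[0][0] = 2.1213

2.121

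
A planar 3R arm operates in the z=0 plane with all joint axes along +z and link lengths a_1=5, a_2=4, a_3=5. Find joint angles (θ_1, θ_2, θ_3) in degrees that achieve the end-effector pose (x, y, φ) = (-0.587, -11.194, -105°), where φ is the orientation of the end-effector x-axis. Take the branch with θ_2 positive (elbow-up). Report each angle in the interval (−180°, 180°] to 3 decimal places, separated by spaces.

wrist centre = target − a_3·(cos φ, sin φ) = (0.7071, -6.3644)
cos θ_2 = (41.0052−5²−4²)/(2·5·4) = 0.0001; θ_2 = 89.9926° (elbow-up)
β = atan2(-6.3644,0.7071) = -83.6603°; ψ = atan2(4.0000,5.0005) = 38.6569°
θ_1 = β − ψ = -122.3172°
θ_3 = φ − θ_1 − θ_2 = -72.6753° (wrapped to (-180°,180°])

-122.317 89.993 -72.675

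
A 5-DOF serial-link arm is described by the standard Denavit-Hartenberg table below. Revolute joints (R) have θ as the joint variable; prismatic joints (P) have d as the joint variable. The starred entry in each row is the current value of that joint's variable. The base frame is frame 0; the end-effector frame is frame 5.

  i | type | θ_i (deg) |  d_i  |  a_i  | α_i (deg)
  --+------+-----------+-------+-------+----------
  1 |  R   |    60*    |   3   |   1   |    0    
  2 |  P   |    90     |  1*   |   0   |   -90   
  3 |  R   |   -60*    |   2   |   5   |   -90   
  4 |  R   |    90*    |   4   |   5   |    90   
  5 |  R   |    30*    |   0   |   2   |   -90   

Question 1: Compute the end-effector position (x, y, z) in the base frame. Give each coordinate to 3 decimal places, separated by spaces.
after link 1: o_1 = (0.5000, 0.8660, 3.0000)
after link 2: o_2 = (0.5000, 0.8660, 4.0000)
after link 3: o_3 = (-2.6651, 0.3840, 8.3301)
after link 4: o_4 = (-3.1651, 6.4462, 6.3301)
after link 5: o_5 = (-3.0490, 8.3792, 5.8301)

-3.049 8.379 5.830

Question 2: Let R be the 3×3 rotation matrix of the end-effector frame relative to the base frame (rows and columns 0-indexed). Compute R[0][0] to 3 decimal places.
0.058

End-effector x-axis (col 0 of R) = (0.0580,0.9665,-0.2500)
R[0][0] = 0.0580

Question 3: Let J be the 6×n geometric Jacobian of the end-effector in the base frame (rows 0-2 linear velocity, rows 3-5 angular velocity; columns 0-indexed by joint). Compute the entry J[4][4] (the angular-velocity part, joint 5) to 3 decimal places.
axis z_4 = (-0.4330,0.2500,0.8660); lever o_n−o_4 = (0.1160,1.9330,-0.5000)
cross product → J_v[:, 4] = (-1.7990,-0.1160,-0.8660)
J_ω[:, 4] = z_4
entry J[4][4] = 0.2500

0.250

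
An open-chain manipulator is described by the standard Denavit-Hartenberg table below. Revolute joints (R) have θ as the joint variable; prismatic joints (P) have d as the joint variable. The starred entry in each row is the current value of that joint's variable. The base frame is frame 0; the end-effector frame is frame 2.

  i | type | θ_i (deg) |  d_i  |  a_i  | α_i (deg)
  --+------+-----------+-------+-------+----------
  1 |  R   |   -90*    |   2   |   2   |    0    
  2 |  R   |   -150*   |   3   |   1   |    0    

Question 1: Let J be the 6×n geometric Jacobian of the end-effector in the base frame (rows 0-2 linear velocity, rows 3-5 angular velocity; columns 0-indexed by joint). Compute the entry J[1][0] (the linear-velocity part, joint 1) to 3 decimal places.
axis z_0 = ẑ; lever o_n−o_0 = (-0.5000,-1.1340,5.0000)
cross product → J_v[:, 0] = (1.1340,-0.5000,0.0000)
J_ω[:, 0] = z_0
entry J[1][0] = -0.5000

-0.500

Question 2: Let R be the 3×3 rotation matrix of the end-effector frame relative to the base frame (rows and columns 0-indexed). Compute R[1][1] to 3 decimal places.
End-effector y-axis (col 1 of R) = (-0.8660,-0.5000,0.0000)
R[1][1] = -0.5000

-0.500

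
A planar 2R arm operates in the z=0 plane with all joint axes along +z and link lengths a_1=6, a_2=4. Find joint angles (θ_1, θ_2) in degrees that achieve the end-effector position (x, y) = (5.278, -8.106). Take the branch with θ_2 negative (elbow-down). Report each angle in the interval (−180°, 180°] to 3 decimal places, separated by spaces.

-44.994 -30.011

cos θ_2 = (93.5645−6²−4²)/(2·6·4) = 0.8659; θ_2 = -30.0112° (elbow-down)
β = atan2(-8.1060,5.2780) = -56.9309°; ψ = atan2(-2.0007,9.4637) = -11.9369°
θ_1 = β − ψ = -44.9941°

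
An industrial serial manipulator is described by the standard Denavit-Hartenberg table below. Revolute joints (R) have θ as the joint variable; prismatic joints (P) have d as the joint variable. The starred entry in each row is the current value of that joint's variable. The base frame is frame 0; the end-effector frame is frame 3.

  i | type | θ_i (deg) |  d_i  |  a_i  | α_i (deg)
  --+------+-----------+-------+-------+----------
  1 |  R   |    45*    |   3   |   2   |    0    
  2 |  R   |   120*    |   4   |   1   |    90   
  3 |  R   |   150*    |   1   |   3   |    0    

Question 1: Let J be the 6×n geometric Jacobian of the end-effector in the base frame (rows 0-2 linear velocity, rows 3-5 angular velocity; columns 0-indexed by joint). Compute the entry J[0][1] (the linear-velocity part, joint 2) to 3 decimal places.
axis z_1 = (0.0000,0.0000,1.0000); lever o_n−o_1 = (1.8024,0.5523,5.5000)
cross product → J_v[:, 1] = (-0.5523,1.8024,0.0000)
J_ω[:, 1] = z_1
entry J[0][1] = -0.5523

-0.552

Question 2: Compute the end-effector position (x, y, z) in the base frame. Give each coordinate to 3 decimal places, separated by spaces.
after link 1: o_1 = (1.4142, 1.4142, 3.0000)
after link 2: o_2 = (0.4483, 1.6730, 7.0000)
after link 3: o_3 = (3.2167, 1.9665, 8.5000)

3.217 1.967 8.500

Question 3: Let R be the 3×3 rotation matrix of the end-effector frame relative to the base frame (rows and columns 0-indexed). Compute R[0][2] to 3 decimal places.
0.259

End-effector z-axis (col 2 of R) = (0.2588,0.9659,0.0000)
R[0][2] = 0.2588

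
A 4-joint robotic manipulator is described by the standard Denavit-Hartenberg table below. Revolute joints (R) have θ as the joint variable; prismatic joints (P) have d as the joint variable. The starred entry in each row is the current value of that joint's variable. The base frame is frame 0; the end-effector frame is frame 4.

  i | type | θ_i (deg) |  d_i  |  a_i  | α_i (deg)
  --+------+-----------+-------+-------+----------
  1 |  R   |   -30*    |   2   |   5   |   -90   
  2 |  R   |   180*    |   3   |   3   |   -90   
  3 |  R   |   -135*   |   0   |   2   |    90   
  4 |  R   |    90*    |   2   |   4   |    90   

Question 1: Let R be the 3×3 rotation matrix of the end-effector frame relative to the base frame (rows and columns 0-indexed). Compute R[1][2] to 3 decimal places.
End-effector z-axis (col 2 of R) = (0.9659,0.2588,0.0000)
R[1][2] = 0.2588

0.259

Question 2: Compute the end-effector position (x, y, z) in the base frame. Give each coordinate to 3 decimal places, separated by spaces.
after link 1: o_1 = (4.3301, -2.5000, 2.0000)
after link 2: o_2 = (3.2321, 1.5981, 2.0000)
after link 3: o_3 = (5.1639, 2.1157, 2.0000)
after link 4: o_4 = (5.6815, 0.1839, 6.0000)

5.682 0.184 6.000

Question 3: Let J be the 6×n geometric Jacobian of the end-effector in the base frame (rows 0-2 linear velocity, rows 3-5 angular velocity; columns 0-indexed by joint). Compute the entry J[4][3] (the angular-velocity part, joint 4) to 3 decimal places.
-0.966

axis z_3 = (0.2588,-0.9659,0.0000); lever o_n−o_3 = (0.5176,-1.9319,4.0000)
cross product → J_v[:, 3] = (-3.8637,-1.0353,-0.0000)
J_ω[:, 3] = z_3
entry J[4][3] = -0.9659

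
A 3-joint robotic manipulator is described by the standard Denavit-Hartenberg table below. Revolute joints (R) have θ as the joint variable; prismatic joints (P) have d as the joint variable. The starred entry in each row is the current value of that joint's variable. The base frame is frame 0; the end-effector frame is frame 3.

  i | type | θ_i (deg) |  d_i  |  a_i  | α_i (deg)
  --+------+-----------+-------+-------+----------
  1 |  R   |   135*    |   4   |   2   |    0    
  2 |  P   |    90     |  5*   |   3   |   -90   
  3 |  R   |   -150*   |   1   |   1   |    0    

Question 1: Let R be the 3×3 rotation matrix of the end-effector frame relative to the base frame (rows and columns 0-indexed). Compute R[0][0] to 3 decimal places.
End-effector x-axis (col 0 of R) = (0.6124,0.6124,0.5000)
R[0][0] = 0.6124

0.612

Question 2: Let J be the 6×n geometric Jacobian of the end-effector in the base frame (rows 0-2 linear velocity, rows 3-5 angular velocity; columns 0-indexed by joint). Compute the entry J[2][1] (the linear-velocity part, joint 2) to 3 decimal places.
1.000

prismatic axis z_1 = (0.0000,0.0000,1.0000)
J_v[:, 1] = z_1; J_ω[:, 1] = (0,0,0)
entry J[2][1] = 1.0000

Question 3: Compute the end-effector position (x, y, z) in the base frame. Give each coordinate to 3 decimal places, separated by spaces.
-2.216 -0.802 9.500

after link 1: o_1 = (-1.4142, 1.4142, 4.0000)
after link 2: o_2 = (-3.5355, -0.7071, 9.0000)
after link 3: o_3 = (-2.2161, -0.8018, 9.5000)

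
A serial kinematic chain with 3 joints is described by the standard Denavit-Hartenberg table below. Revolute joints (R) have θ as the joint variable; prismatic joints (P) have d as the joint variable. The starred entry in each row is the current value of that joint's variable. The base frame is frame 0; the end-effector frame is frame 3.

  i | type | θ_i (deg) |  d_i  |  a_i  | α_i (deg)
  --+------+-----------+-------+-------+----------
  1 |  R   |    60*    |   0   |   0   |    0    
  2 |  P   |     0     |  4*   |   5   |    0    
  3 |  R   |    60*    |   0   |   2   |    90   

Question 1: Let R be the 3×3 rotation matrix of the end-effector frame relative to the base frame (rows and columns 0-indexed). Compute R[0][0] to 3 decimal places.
End-effector x-axis (col 0 of R) = (-0.5000,0.8660,0.0000)
R[0][0] = -0.5000

-0.500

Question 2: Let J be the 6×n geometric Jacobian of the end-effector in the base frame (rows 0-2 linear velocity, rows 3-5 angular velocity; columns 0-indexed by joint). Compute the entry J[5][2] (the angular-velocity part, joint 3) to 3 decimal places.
axis z_2 = (0.0000,0.0000,1.0000); lever o_n−o_2 = (-1.0000,1.7321,0.0000)
cross product → J_v[:, 2] = (-1.7321,-1.0000,0.0000)
J_ω[:, 2] = z_2
entry J[5][2] = 1.0000

1.000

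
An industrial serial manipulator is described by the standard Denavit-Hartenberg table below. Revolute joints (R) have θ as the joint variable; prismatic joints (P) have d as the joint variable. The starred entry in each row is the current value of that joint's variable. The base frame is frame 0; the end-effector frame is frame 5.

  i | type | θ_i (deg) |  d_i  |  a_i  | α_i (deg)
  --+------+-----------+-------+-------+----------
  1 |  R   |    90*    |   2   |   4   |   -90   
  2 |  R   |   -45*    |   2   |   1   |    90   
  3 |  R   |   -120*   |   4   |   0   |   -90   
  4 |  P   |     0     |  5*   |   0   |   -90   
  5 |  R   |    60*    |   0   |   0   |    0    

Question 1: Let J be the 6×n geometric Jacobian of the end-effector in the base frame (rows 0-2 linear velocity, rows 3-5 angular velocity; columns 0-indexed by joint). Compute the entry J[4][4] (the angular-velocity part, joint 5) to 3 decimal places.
0.707

axis z_4 = (0.0000,0.7071,-0.7071); lever o_n−o_4 = (0.0000,0.0000,0.0000)
cross product → J_v[:, 4] = (0.0000,-0.0000,0.0000)
J_ω[:, 4] = z_4
entry J[4][4] = 0.7071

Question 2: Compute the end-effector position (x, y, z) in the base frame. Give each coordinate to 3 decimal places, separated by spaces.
after link 1: o_1 = (0.0000, 4.0000, 2.0000)
after link 2: o_2 = (-2.0000, 4.7071, 2.7071)
after link 3: o_3 = (-2.0000, 1.8787, 5.5355)
after link 4: o_4 = (0.5000, 4.9405, 8.5974)
after link 5: o_5 = (0.5000, 4.9405, 8.5974)

0.500 4.941 8.597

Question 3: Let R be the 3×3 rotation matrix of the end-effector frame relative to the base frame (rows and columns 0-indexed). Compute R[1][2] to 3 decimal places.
0.707

End-effector z-axis (col 2 of R) = (0.0000,0.7071,-0.7071)
R[1][2] = 0.7071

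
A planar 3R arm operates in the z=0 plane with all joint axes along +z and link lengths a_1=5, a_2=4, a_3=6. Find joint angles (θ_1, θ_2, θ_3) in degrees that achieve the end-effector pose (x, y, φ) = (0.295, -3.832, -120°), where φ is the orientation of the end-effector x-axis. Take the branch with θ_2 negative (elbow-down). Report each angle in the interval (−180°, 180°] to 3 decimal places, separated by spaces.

wrist centre = target − a_3·(cos φ, sin φ) = (3.2950, 1.3642)
cos θ_2 = (12.7179−5²−4²)/(2·5·4) = -0.7071; θ_2 = -134.9955° (elbow-down)
β = atan2(1.3642,3.2950) = 22.4899°; ψ = atan2(-2.8286,2.1718) = -52.4835°
θ_1 = β − ψ = 74.9734°
θ_3 = φ − θ_1 − θ_2 = -59.9778° (wrapped to (-180°,180°])

74.973 -134.996 -59.978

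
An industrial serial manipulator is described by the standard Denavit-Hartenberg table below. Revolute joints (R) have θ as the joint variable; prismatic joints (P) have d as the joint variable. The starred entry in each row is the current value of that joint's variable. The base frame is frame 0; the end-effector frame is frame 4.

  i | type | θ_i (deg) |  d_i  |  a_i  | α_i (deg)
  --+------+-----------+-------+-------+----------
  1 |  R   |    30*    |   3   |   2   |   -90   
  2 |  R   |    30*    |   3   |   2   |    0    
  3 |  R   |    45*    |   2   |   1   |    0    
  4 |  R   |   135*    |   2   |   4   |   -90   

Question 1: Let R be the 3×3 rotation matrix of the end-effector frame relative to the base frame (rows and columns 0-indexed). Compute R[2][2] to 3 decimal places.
End-effector z-axis (col 2 of R) = (0.4330,0.2500,0.8660)
R[2][2] = 0.8660

0.866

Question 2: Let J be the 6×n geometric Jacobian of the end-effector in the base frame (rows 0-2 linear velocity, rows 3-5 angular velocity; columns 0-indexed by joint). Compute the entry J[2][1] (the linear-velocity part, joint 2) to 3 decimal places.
1.473

axis z_1 = (-0.5000,0.8660,0.0000); lever o_n−o_1 = (-4.7759,5.3256,0.0341)
cross product → J_v[:, 1] = (0.0295,0.0170,1.4732)
J_ω[:, 1] = z_1
entry J[2][1] = 1.4732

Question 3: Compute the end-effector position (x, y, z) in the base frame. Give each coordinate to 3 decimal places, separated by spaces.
after link 1: o_1 = (1.7321, 1.0000, 3.0000)
after link 2: o_2 = (1.7321, 4.4641, 2.0000)
after link 3: o_3 = (0.9562, 6.3256, 1.0341)
after link 4: o_4 = (-3.0438, 6.3256, 3.0341)

-3.044 6.326 3.034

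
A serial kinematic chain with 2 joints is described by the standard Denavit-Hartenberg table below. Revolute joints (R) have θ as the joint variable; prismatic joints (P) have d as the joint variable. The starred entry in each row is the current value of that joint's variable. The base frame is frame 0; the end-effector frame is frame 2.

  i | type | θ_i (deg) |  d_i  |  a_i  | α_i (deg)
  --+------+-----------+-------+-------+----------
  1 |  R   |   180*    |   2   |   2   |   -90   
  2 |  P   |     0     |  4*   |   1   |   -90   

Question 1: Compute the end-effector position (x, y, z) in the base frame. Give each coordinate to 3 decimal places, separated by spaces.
after link 1: o_1 = (-2.0000, 0.0000, 2.0000)
after link 2: o_2 = (-3.0000, -4.0000, 2.0000)

-3.000 -4.000 2.000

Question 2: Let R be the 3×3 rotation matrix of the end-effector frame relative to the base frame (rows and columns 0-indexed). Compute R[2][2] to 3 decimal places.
End-effector z-axis (col 2 of R) = (-0.0000,-0.0000,-1.0000)
R[2][2] = -1.0000

-1.000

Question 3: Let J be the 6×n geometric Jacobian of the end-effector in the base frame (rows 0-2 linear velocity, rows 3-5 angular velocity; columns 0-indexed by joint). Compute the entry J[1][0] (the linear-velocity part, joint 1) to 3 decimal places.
-3.000

axis z_0 = ẑ; lever o_n−o_0 = (-3.0000,-4.0000,2.0000)
cross product → J_v[:, 0] = (4.0000,-3.0000,0.0000)
J_ω[:, 0] = z_0
entry J[1][0] = -3.0000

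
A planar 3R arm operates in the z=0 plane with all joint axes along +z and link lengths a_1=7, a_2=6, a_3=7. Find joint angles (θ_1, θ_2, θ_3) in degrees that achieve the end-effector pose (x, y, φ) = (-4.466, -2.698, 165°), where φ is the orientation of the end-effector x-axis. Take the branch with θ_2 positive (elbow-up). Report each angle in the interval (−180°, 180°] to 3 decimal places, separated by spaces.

-120.002 134.996 150.006

wrist centre = target − a_3·(cos φ, sin φ) = (2.2955, -4.5097)
cos θ_2 = (25.6069−7²−6²)/(2·7·6) = -0.7071; θ_2 = 134.9962° (elbow-up)
β = atan2(-4.5097,2.2955) = -63.0236°; ψ = atan2(4.2429,2.7576) = 56.9786°
θ_1 = β − ψ = -120.0022°
θ_3 = φ − θ_1 − θ_2 = 150.0060° (wrapped to (-180°,180°])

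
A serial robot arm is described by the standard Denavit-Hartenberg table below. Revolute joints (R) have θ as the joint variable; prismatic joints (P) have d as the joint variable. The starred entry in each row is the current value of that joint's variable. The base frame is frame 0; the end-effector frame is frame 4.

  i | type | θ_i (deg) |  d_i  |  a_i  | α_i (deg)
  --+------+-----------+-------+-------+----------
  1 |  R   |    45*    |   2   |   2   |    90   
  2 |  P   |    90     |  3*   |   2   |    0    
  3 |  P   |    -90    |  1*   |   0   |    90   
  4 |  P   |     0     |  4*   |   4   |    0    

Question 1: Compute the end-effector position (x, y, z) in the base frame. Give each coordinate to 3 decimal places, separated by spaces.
after link 1: o_1 = (1.4142, 1.4142, 2.0000)
after link 2: o_2 = (3.5355, -0.7071, 4.0000)
after link 3: o_3 = (4.2426, -1.4142, 4.0000)
after link 4: o_4 = (7.0711, 1.4142, 0.0000)

7.071 1.414 0.000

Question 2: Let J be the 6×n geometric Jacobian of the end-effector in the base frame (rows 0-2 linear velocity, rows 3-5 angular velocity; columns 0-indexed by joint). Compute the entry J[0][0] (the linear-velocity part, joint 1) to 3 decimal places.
-1.414

axis z_0 = ẑ; lever o_n−o_0 = (7.0711,1.4142,0.0000)
cross product → J_v[:, 0] = (-1.4142,7.0711,0.0000)
J_ω[:, 0] = z_0
entry J[0][0] = -1.4142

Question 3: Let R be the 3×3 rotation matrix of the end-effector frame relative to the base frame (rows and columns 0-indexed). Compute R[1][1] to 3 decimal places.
-0.707

End-effector y-axis (col 1 of R) = (0.7071,-0.7071,0.0000)
R[1][1] = -0.7071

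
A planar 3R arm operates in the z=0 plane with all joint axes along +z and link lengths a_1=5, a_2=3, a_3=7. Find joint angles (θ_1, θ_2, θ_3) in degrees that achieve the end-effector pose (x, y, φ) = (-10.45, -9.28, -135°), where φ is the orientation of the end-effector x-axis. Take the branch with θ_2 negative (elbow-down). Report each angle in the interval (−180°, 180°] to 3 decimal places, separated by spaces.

-120.003 -59.991 44.995

wrist centre = target − a_3·(cos φ, sin φ) = (-5.5003, -4.3303)
cos θ_2 = (49.0039−5²−3²)/(2·5·3) = 0.5001; θ_2 = -59.9915° (elbow-down)
β = atan2(-4.3303,-5.5003) = -141.7873°; ψ = atan2(-2.5979,6.5004) = -21.7839°
θ_1 = β − ψ = -120.0033°
θ_3 = φ − θ_1 − θ_2 = 44.9948° (wrapped to (-180°,180°])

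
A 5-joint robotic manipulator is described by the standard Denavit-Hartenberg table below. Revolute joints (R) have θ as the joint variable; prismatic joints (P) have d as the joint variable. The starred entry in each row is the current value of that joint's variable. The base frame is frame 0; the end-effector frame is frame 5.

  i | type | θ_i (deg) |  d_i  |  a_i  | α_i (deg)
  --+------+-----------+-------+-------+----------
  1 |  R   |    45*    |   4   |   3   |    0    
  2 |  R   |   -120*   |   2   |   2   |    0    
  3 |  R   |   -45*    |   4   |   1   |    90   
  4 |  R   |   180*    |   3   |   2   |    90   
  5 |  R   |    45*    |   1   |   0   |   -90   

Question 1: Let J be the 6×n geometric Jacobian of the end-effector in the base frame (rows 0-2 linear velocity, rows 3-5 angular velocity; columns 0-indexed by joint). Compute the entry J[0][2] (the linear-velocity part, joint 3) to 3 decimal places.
axis z_2 = (0.0000,0.0000,1.0000); lever o_n−o_2 = (-2.0981,2.3660,5.0000)
cross product → J_v[:, 2] = (-2.3660,-2.0981,0.0000)
J_ω[:, 2] = z_2
entry J[0][2] = -2.3660

-2.366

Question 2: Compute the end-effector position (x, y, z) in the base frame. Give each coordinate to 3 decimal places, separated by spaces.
0.541 2.555 11.000

after link 1: o_1 = (2.1213, 2.1213, 4.0000)
after link 2: o_2 = (2.6390, 0.1895, 6.0000)
after link 3: o_3 = (2.1390, -0.6766, 10.0000)
after link 4: o_4 = (0.5409, 2.5555, 10.0000)
after link 5: o_5 = (0.5409, 2.5555, 11.0000)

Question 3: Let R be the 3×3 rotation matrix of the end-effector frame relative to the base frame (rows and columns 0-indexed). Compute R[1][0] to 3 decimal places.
0.966

End-effector x-axis (col 0 of R) = (-0.2588,0.9659,0.0000)
R[1][0] = 0.9659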